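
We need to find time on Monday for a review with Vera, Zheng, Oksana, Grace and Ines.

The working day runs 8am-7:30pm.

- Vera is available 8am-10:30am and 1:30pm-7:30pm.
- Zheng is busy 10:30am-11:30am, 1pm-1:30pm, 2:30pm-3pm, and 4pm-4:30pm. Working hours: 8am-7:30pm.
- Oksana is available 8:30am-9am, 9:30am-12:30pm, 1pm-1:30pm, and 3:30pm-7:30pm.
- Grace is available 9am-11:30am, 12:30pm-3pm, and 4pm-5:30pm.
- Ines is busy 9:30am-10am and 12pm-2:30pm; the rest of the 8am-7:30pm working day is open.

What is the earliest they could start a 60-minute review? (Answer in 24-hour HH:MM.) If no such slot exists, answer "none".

16:30

Zheng free within 08:00–19:30: 08:00–10:30, 11:30–13:00, 13:30–14:30, 15:00–16:00, 16:30–19:30.
Ines free within 08:00–19:30: 08:00–09:30, 10:00–12:00, 14:30–19:30.
Vera ∩ Zheng: 08:00–10:30, 13:30–14:30, 15:00–16:00, 16:30–19:30.
Vera ∩ Zheng ∩ Oksana: 08:30–09:00, 09:30–10:30, 15:30–16:00, 16:30–19:30.
Vera ∩ Zheng ∩ Oksana ∩ Grace: 09:30–10:30, 16:30–17:30.
Vera ∩ Zheng ∩ Oksana ∩ Grace ∩ Ines: 10:00–10:30, 16:30–17:30.
Windows ≥ 60 min: 16:30–17:30.
Earliest such window starts at 16:30.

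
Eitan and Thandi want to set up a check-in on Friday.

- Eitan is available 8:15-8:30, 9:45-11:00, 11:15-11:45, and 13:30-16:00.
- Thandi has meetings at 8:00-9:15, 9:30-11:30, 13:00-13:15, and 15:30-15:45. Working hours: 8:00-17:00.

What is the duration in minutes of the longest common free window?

120 minutes

Thandi free within 08:00–17:00: 09:15–09:30, 11:30–13:00, 13:15–15:30, 15:45–17:00.
Eitan ∩ Thandi: 11:30–11:45, 13:30–15:30, 15:45–16:00.
Common window lengths: 15, 120, 15 min; longest is 120.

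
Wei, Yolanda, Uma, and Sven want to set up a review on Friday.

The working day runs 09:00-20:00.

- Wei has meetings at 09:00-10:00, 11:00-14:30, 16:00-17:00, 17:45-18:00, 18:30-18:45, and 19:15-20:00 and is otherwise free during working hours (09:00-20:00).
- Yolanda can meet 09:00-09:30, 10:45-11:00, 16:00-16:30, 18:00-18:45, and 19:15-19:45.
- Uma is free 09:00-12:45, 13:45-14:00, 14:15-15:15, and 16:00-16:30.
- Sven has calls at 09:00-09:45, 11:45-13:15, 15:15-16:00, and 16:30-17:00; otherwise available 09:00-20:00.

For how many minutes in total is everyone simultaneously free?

15 minutes

Wei free within 09:00–20:00: 10:00–11:00, 14:30–16:00, 17:00–17:45, 18:00–18:30, 18:45–19:15.
Sven free within 09:00–20:00: 09:45–11:45, 13:15–15:15, 16:00–16:30, 17:00–20:00.
Wei ∩ Yolanda: 10:45–11:00, 18:00–18:30.
Wei ∩ Yolanda ∩ Uma: 10:45–11:00.
Wei ∩ Yolanda ∩ Uma ∩ Sven: 10:45–11:00.
Total common minutes: 15.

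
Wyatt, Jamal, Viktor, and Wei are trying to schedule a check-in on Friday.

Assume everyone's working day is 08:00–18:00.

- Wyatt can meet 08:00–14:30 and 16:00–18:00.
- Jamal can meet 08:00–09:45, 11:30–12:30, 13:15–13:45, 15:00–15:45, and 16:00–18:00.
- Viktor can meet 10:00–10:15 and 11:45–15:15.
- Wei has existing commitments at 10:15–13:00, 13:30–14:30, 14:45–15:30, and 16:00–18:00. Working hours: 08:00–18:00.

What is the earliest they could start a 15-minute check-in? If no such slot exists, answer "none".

Wei free within 08:00–18:00: 08:00–10:15, 13:00–13:30, 14:30–14:45, 15:30–16:00.
Wyatt ∩ Jamal: 08:00–09:45, 11:30–12:30, 13:15–13:45, 16:00–18:00.
Wyatt ∩ Jamal ∩ Viktor: 11:45–12:30, 13:15–13:45.
Wyatt ∩ Jamal ∩ Viktor ∩ Wei: 13:15–13:30.
Windows ≥ 15 min: 13:15–13:30.
Earliest such window starts at 13:15.

13:15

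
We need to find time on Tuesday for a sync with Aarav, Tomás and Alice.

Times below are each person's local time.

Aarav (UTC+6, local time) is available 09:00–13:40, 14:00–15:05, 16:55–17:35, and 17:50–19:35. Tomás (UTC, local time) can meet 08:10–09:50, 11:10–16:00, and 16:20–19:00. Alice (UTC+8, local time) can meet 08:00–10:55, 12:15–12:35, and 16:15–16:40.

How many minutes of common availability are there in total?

25 minutes

Aarav → UTC: 03:00–07:40, 08:00–09:05, 10:55–11:35, 11:50–13:35.
Tomás → UTC: 08:10–09:50, 11:10–16:00, 16:20–19:00.
Alice → UTC: 00:00–02:55, 04:15–04:35, 08:15–08:40.
Aarav ∩ Tomás: 08:10–09:05, 11:10–11:35, 11:50–13:35.
Aarav ∩ Tomás ∩ Alice: 08:15–08:40.
Total common minutes: 25.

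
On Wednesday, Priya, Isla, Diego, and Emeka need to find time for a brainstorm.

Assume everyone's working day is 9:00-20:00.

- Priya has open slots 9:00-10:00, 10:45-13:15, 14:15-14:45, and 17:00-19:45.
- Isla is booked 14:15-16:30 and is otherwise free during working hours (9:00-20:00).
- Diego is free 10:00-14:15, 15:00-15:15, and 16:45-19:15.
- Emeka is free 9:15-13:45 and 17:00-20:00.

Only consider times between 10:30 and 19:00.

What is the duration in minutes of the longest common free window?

150 minutes

Isla free within 09:00–20:00: 09:00–14:15, 16:30–20:00.
Priya ∩ Isla: 09:00–10:00, 10:45–13:15, 17:00–19:45.
Priya ∩ Isla ∩ Diego: 10:45–13:15, 17:00–19:15.
Priya ∩ Isla ∩ Diego ∩ Emeka: 10:45–13:15, 17:00–19:15.
Restricted to 10:30–19:00: 10:45–13:15, 17:00–19:00.
Common window lengths: 150, 120 min; longest is 150.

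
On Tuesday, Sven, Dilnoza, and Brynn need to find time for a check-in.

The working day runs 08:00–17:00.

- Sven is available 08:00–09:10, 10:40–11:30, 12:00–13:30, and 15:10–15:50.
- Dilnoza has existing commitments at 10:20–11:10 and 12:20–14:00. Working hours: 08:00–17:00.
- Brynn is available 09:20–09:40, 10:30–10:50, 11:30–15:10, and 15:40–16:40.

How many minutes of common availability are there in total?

Dilnoza free within 08:00–17:00: 08:00–10:20, 11:10–12:20, 14:00–17:00.
Sven ∩ Dilnoza: 08:00–09:10, 11:10–11:30, 12:00–12:20, 15:10–15:50.
Sven ∩ Dilnoza ∩ Brynn: 12:00–12:20, 15:40–15:50.
Total common minutes: 20 + 10 = 30.

30 minutes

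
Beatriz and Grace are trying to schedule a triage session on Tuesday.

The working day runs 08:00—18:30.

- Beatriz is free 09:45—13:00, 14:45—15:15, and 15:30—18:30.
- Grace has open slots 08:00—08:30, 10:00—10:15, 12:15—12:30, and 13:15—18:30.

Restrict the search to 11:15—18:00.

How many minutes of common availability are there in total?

195 minutes

Beatriz ∩ Grace: 10:00–10:15, 12:15–12:30, 14:45–15:15, 15:30–18:30.
Restricted to 11:15–18:00: 12:15–12:30, 14:45–15:15, 15:30–18:00.
Total common minutes: 15 + 30 + 150 = 195.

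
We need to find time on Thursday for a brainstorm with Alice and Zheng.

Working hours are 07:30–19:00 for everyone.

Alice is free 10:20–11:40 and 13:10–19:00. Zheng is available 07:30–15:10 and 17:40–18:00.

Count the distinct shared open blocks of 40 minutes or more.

Alice ∩ Zheng: 10:20–11:40, 13:10–15:10, 17:40–18:00.
Windows ≥ 40 min: 10:20–11:40, 13:10–15:10.
That's 2 windows.

2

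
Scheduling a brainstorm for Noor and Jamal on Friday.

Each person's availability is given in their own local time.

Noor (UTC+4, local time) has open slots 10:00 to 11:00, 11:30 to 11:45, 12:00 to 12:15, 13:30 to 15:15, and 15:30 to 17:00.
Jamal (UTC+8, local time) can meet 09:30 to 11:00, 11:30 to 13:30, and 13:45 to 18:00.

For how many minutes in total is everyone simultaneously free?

120 minutes

Noor → UTC: 06:00–07:00, 07:30–07:45, 08:00–08:15, 09:30–11:15, 11:30–13:00.
Jamal → UTC: 01:30–03:00, 03:30–05:30, 05:45–10:00.
Noor ∩ Jamal: 06:00–07:00, 07:30–07:45, 08:00–08:15, 09:30–10:00.
Total common minutes: 60 + 15 + 15 + 30 = 120.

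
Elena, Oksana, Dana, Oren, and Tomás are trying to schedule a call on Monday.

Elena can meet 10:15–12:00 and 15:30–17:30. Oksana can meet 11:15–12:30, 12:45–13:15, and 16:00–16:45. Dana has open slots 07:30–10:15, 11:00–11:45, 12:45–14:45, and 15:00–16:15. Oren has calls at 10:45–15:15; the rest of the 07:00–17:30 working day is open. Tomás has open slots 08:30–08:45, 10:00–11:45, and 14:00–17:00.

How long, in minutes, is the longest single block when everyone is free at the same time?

Oren free within 07:00–17:30: 07:00–10:45, 15:15–17:30.
Elena ∩ Oksana: 11:15–12:00, 16:00–16:45.
Elena ∩ Oksana ∩ Dana: 11:15–11:45, 16:00–16:15.
Elena ∩ Oksana ∩ Dana ∩ Oren: 16:00–16:15.
Elena ∩ Oksana ∩ Dana ∩ Oren ∩ Tomás: 16:00–16:15.
Single common window of 15 minutes.

15 minutes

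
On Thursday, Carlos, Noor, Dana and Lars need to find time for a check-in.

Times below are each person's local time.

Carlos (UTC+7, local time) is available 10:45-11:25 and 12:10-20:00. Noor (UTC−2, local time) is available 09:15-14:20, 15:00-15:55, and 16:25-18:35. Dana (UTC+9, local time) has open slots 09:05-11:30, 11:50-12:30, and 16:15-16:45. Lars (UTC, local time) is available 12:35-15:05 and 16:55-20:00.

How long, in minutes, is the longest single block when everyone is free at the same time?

Carlos → UTC: 03:45–04:25, 05:10–13:00.
Noor → UTC: 11:15–16:20, 17:00–17:55, 18:25–20:35.
Dana → UTC: 00:05–02:30, 02:50–03:30, 07:15–07:45.
Lars → UTC: 12:35–15:05, 16:55–20:00.
Carlos ∩ Noor: 11:15–13:00.
Carlos ∩ Noor ∩ Dana: (none).
Carlos ∩ Noor ∩ Dana ∩ Lars: (none).
No common window.

0 minutes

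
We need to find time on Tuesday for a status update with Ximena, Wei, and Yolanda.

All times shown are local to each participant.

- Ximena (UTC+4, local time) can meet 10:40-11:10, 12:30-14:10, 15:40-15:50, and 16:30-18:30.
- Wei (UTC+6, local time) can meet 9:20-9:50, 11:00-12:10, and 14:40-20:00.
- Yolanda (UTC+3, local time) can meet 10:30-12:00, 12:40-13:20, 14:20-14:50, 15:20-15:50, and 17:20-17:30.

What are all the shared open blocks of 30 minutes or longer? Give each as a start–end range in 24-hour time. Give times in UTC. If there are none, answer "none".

09:40–10:10

Ximena → UTC: 06:40–07:10, 08:30–10:10, 11:40–11:50, 12:30–14:30.
Wei → UTC: 03:20–03:50, 05:00–06:10, 08:40–14:00.
Yolanda → UTC: 07:30–09:00, 09:40–10:20, 11:20–11:50, 12:20–12:50, 14:20–14:30.
Ximena ∩ Wei: 08:40–10:10, 11:40–11:50, 12:30–14:00.
Ximena ∩ Wei ∩ Yolanda: 08:40–09:00, 09:40–10:10, 11:40–11:50, 12:30–12:50.
Windows ≥ 30 min: 09:40–10:10.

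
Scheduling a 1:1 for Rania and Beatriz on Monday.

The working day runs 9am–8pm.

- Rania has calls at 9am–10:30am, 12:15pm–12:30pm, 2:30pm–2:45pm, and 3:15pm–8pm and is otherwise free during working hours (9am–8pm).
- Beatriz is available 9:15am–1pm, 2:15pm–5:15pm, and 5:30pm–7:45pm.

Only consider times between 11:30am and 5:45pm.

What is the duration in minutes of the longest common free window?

Rania free within 09:00–20:00: 10:30–12:15, 12:30–14:30, 14:45–15:15.
Rania ∩ Beatriz: 10:30–12:15, 12:30–13:00, 14:15–14:30, 14:45–15:15.
Restricted to 11:30–17:45: 11:30–12:15, 12:30–13:00, 14:15–14:30, 14:45–15:15.
Common window lengths: 45, 30, 15, 30 min; longest is 45.

45 minutes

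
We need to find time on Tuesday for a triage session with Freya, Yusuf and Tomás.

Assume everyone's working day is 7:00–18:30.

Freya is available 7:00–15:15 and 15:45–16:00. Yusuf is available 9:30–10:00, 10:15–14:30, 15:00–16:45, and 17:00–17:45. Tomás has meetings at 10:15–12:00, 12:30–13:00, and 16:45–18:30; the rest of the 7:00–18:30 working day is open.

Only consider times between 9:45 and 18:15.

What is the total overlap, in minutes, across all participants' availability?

165 minutes

Tomás free within 07:00–18:30: 07:00–10:15, 12:00–12:30, 13:00–16:45.
Freya ∩ Yusuf: 09:30–10:00, 10:15–14:30, 15:00–15:15, 15:45–16:00.
Freya ∩ Yusuf ∩ Tomás: 09:30–10:00, 12:00–12:30, 13:00–14:30, 15:00–15:15, 15:45–16:00.
Restricted to 09:45–18:15: 09:45–10:00, 12:00–12:30, 13:00–14:30, 15:00–15:15, 15:45–16:00.
Total common minutes: 15 + 30 + 90 + 15 + 15 = 165.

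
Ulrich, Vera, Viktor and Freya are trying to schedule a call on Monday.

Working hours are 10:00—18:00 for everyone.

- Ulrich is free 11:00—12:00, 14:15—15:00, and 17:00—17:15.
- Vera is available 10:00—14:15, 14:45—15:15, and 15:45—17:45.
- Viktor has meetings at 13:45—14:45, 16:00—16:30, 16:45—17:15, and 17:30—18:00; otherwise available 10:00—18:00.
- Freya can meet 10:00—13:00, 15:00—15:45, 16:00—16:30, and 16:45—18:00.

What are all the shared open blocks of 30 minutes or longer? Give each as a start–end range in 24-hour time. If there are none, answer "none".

11:00–12:00

Viktor free within 10:00–18:00: 10:00–13:45, 14:45–16:00, 16:30–16:45, 17:15–17:30.
Ulrich ∩ Vera: 11:00–12:00, 14:45–15:00, 17:00–17:15.
Ulrich ∩ Vera ∩ Viktor: 11:00–12:00, 14:45–15:00.
Ulrich ∩ Vera ∩ Viktor ∩ Freya: 11:00–12:00.
Windows ≥ 30 min: 11:00–12:00.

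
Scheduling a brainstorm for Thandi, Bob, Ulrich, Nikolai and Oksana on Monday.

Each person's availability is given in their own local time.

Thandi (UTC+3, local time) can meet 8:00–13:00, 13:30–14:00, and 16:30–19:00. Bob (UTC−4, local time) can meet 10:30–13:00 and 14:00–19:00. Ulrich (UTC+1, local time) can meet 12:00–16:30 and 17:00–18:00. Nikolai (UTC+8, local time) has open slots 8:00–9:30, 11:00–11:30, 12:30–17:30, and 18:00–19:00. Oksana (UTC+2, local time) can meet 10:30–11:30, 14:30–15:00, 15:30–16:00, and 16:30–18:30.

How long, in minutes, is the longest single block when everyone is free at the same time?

0 minutes

Thandi → UTC: 05:00–10:00, 10:30–11:00, 13:30–16:00.
Bob → UTC: 14:30–17:00, 18:00–23:00.
Ulrich → UTC: 11:00–15:30, 16:00–17:00.
Nikolai → UTC: 00:00–01:30, 03:00–03:30, 04:30–09:30, 10:00–11:00.
Oksana → UTC: 08:30–09:30, 12:30–13:00, 13:30–14:00, 14:30–16:30.
Thandi ∩ Bob: 14:30–16:00.
Thandi ∩ Bob ∩ Ulrich: 14:30–15:30.
Thandi ∩ Bob ∩ Ulrich ∩ Nikolai: (none).
Thandi ∩ Bob ∩ Ulrich ∩ Nikolai ∩ Oksana: (none).
No common window.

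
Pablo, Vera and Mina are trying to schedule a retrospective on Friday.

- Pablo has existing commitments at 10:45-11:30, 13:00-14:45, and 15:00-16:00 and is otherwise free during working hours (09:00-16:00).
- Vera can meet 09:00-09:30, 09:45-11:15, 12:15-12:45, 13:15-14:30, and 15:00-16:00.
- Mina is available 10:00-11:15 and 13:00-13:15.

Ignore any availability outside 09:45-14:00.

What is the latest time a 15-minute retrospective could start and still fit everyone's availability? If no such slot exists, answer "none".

Pablo free within 09:00–16:00: 09:00–10:45, 11:30–13:00, 14:45–15:00.
Pablo ∩ Vera: 09:00–09:30, 09:45–10:45, 12:15–12:45.
Pablo ∩ Vera ∩ Mina: 10:00–10:45.
Restricted to 09:45–14:00: 10:00–10:45.
Windows ≥ 15 min: 10:00–10:45.
Latest start in the last window 10:00–10:45 is 10:45 − 15 min = 10:30.

10:30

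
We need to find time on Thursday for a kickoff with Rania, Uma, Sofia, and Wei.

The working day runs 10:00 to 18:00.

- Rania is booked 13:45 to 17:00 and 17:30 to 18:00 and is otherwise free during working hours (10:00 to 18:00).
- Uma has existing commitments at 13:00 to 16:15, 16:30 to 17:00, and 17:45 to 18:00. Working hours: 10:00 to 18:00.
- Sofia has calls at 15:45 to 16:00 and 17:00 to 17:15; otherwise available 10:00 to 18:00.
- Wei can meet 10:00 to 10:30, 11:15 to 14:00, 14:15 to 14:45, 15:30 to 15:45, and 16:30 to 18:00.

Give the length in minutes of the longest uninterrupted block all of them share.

105 minutes

Rania free within 10:00–18:00: 10:00–13:45, 17:00–17:30.
Uma free within 10:00–18:00: 10:00–13:00, 16:15–16:30, 17:00–17:45.
Sofia free within 10:00–18:00: 10:00–15:45, 16:00–17:00, 17:15–18:00.
Rania ∩ Uma: 10:00–13:00, 17:00–17:30.
Rania ∩ Uma ∩ Sofia: 10:00–13:00, 17:15–17:30.
Rania ∩ Uma ∩ Sofia ∩ Wei: 10:00–10:30, 11:15–13:00, 17:15–17:30.
Common window lengths: 30, 105, 15 min; longest is 105.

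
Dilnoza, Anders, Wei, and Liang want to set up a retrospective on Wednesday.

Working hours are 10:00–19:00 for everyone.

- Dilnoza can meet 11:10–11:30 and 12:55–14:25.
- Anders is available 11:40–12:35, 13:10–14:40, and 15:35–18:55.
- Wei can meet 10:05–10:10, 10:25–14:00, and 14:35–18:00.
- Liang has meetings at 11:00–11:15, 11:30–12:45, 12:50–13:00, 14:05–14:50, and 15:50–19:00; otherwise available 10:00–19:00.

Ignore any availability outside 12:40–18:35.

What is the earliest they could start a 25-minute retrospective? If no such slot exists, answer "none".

Liang free within 10:00–19:00: 10:00–11:00, 11:15–11:30, 12:45–12:50, 13:00–14:05, 14:50–15:50.
Dilnoza ∩ Anders: 13:10–14:25.
Dilnoza ∩ Anders ∩ Wei: 13:10–14:00.
Dilnoza ∩ Anders ∩ Wei ∩ Liang: 13:10–14:00.
Restricted to 12:40–18:35: 13:10–14:00.
Windows ≥ 25 min: 13:10–14:00.
Earliest such window starts at 13:10.

13:10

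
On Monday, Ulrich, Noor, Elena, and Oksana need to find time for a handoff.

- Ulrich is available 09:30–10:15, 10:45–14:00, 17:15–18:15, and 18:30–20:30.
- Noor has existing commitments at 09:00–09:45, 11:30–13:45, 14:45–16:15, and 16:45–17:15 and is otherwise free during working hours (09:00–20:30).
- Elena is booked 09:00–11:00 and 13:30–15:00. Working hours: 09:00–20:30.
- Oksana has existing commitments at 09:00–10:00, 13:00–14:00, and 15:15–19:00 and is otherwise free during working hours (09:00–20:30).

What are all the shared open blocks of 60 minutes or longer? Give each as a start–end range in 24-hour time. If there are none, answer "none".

Noor free within 09:00–20:30: 09:45–11:30, 13:45–14:45, 16:15–16:45, 17:15–20:30.
Elena free within 09:00–20:30: 11:00–13:30, 15:00–20:30.
Oksana free within 09:00–20:30: 10:00–13:00, 14:00–15:15, 19:00–20:30.
Ulrich ∩ Noor: 09:45–10:15, 10:45–11:30, 13:45–14:00, 17:15–18:15, 18:30–20:30.
Ulrich ∩ Noor ∩ Elena: 11:00–11:30, 17:15–18:15, 18:30–20:30.
Ulrich ∩ Noor ∩ Elena ∩ Oksana: 11:00–11:30, 19:00–20:30.
Windows ≥ 60 min: 19:00–20:30.

19:00–20:30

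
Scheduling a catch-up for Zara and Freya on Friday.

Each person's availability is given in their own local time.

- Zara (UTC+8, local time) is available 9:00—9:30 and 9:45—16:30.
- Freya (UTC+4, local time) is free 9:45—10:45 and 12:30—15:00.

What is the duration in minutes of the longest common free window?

Zara → UTC: 01:00–01:30, 01:45–08:30.
Freya → UTC: 05:45–06:45, 08:30–11:00.
Zara ∩ Freya: 05:45–06:45.
Single common window of 60 minutes.

60 minutes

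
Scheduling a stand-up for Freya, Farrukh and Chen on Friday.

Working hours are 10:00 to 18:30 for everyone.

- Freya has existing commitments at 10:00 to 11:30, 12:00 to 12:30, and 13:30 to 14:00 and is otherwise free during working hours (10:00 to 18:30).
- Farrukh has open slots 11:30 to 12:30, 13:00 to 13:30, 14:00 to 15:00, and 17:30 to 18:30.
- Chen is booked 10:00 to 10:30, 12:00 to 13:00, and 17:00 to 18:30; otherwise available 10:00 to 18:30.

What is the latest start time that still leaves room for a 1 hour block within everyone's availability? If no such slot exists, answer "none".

14:00

Freya free within 10:00–18:30: 11:30–12:00, 12:30–13:30, 14:00–18:30.
Chen free within 10:00–18:30: 10:30–12:00, 13:00–17:00.
Freya ∩ Farrukh: 11:30–12:00, 13:00–13:30, 14:00–15:00, 17:30–18:30.
Freya ∩ Farrukh ∩ Chen: 11:30–12:00, 13:00–13:30, 14:00–15:00.
Windows ≥ 60 min: 14:00–15:00.
Latest start in the last window 14:00–15:00 is 15:00 − 60 min = 14:00.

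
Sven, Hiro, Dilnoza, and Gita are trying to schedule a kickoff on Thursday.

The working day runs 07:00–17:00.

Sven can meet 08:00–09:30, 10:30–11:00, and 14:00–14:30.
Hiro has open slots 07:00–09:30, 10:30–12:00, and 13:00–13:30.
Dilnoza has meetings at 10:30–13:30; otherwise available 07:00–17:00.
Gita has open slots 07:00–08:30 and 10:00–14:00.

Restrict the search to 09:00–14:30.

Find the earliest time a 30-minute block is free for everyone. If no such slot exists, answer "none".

Dilnoza free within 07:00–17:00: 07:00–10:30, 13:30–17:00.
Sven ∩ Hiro: 08:00–09:30, 10:30–11:00.
Sven ∩ Hiro ∩ Dilnoza: 08:00–09:30.
Sven ∩ Hiro ∩ Dilnoza ∩ Gita: 08:00–08:30.
Restricted to 09:00–14:30: (none).
Windows ≥ 30 min: (none).

none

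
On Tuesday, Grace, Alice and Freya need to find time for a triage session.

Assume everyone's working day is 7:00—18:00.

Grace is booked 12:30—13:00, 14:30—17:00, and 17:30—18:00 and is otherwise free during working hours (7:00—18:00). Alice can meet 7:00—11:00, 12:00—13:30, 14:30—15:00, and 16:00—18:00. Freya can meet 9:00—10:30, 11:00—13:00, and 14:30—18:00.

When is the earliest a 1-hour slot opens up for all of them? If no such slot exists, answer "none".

09:00

Grace free within 07:00–18:00: 07:00–12:30, 13:00–14:30, 17:00–17:30.
Grace ∩ Alice: 07:00–11:00, 12:00–12:30, 13:00–13:30, 17:00–17:30.
Grace ∩ Alice ∩ Freya: 09:00–10:30, 12:00–12:30, 17:00–17:30.
Windows ≥ 60 min: 09:00–10:30.
Earliest such window starts at 09:00.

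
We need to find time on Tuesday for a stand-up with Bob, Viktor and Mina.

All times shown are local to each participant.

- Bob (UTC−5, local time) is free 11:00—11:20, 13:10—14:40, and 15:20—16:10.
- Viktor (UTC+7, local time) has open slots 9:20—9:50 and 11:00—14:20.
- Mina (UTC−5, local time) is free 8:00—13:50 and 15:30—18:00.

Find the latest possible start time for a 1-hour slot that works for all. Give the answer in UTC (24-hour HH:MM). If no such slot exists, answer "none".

Bob → UTC: 16:00–16:20, 18:10–19:40, 20:20–21:10.
Viktor → UTC: 02:20–02:50, 04:00–07:20.
Mina → UTC: 13:00–18:50, 20:30–23:00.
Bob ∩ Viktor: (none).
Bob ∩ Viktor ∩ Mina: (none).
Windows ≥ 60 min: (none).

none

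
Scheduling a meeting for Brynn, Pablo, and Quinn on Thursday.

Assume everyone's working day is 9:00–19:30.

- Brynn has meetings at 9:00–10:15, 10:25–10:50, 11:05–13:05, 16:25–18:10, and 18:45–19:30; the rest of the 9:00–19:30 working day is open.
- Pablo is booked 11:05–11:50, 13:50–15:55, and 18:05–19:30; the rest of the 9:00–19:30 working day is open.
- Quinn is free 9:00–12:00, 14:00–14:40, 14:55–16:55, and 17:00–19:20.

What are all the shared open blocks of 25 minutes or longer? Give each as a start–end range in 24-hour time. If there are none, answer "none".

Brynn free within 09:00–19:30: 10:15–10:25, 10:50–11:05, 13:05–16:25, 18:10–18:45.
Pablo free within 09:00–19:30: 09:00–11:05, 11:50–13:50, 15:55–18:05.
Brynn ∩ Pablo: 10:15–10:25, 10:50–11:05, 13:05–13:50, 15:55–16:25.
Brynn ∩ Pablo ∩ Quinn: 10:15–10:25, 10:50–11:05, 15:55–16:25.
Windows ≥ 25 min: 15:55–16:25.

15:55–16:25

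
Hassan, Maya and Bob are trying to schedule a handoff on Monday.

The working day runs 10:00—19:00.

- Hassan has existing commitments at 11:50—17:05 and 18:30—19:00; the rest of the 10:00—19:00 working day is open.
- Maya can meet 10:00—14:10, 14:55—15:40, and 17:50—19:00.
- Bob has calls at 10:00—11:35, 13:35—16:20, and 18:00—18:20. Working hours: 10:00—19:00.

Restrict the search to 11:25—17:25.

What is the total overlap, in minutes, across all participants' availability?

15 minutes

Hassan free within 10:00–19:00: 10:00–11:50, 17:05–18:30.
Bob free within 10:00–19:00: 11:35–13:35, 16:20–18:00, 18:20–19:00.
Hassan ∩ Maya: 10:00–11:50, 17:50–18:30.
Hassan ∩ Maya ∩ Bob: 11:35–11:50, 17:50–18:00, 18:20–18:30.
Restricted to 11:25–17:25: 11:35–11:50.
Total common minutes: 15.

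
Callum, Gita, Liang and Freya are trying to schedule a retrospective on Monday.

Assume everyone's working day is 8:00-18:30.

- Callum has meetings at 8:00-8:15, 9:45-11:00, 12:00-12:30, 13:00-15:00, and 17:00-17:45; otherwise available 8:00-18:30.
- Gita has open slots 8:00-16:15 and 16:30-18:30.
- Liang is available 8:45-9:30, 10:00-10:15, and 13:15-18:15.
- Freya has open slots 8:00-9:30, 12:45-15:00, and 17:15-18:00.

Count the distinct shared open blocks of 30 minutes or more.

Callum free within 08:00–18:30: 08:15–09:45, 11:00–12:00, 12:30–13:00, 15:00–17:00, 17:45–18:30.
Callum ∩ Gita: 08:15–09:45, 11:00–12:00, 12:30–13:00, 15:00–16:15, 16:30–17:00, 17:45–18:30.
Callum ∩ Gita ∩ Liang: 08:45–09:30, 15:00–16:15, 16:30–17:00, 17:45–18:15.
Callum ∩ Gita ∩ Liang ∩ Freya: 08:45–09:30, 17:45–18:00.
Windows ≥ 30 min: 08:45–09:30.
That's 1 window.

1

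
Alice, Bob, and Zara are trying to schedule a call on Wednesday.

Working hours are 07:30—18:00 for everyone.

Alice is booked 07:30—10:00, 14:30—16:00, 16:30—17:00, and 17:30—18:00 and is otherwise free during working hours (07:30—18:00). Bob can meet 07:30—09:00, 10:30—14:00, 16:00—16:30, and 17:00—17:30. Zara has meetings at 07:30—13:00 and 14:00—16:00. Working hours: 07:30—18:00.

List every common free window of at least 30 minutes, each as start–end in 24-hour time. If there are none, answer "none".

Alice free within 07:30–18:00: 10:00–14:30, 16:00–16:30, 17:00–17:30.
Zara free within 07:30–18:00: 13:00–14:00, 16:00–18:00.
Alice ∩ Bob: 10:30–14:00, 16:00–16:30, 17:00–17:30.
Alice ∩ Bob ∩ Zara: 13:00–14:00, 16:00–16:30, 17:00–17:30.
Windows ≥ 30 min: 13:00–14:00, 16:00–16:30, 17:00–17:30.

13:00–14:00, 16:00–16:30, 17:00–17:30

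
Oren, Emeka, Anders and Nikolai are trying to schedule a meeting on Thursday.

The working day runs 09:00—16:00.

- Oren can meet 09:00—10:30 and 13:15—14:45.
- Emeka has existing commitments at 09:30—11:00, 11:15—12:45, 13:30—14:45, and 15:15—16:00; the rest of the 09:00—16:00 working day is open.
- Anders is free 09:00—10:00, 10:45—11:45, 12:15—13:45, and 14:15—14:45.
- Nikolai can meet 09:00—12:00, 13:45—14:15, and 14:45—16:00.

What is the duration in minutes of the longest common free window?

Emeka free within 09:00–16:00: 09:00–09:30, 11:00–11:15, 12:45–13:30, 14:45–15:15.
Oren ∩ Emeka: 09:00–09:30, 13:15–13:30.
Oren ∩ Emeka ∩ Anders: 09:00–09:30, 13:15–13:30.
Oren ∩ Emeka ∩ Anders ∩ Nikolai: 09:00–09:30.
Single common window of 30 minutes.

30 minutes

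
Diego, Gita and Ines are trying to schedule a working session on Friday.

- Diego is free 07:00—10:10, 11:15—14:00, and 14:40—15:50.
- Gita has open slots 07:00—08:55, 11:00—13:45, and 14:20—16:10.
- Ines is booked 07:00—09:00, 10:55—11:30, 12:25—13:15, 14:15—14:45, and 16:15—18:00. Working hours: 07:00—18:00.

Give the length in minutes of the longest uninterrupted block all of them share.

65 minutes

Ines free within 07:00–18:00: 09:00–10:55, 11:30–12:25, 13:15–14:15, 14:45–16:15.
Diego ∩ Gita: 07:00–08:55, 11:15–13:45, 14:40–15:50.
Diego ∩ Gita ∩ Ines: 11:30–12:25, 13:15–13:45, 14:45–15:50.
Common window lengths: 55, 30, 65 min; longest is 65.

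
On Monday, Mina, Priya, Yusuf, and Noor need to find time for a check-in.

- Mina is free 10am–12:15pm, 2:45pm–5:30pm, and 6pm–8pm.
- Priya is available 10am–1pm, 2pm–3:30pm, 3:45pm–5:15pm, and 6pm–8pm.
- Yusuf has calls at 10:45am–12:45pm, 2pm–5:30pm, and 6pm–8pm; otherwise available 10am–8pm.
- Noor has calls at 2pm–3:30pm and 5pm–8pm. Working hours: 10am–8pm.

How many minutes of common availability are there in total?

Yusuf free within 10:00–20:00: 10:00–10:45, 12:45–14:00, 17:30–18:00.
Noor free within 10:00–20:00: 10:00–14:00, 15:30–17:00.
Mina ∩ Priya: 10:00–12:15, 14:45–15:30, 15:45–17:15, 18:00–20:00.
Mina ∩ Priya ∩ Yusuf: 10:00–10:45.
Mina ∩ Priya ∩ Yusuf ∩ Noor: 10:00–10:45.
Total common minutes: 45.

45 minutes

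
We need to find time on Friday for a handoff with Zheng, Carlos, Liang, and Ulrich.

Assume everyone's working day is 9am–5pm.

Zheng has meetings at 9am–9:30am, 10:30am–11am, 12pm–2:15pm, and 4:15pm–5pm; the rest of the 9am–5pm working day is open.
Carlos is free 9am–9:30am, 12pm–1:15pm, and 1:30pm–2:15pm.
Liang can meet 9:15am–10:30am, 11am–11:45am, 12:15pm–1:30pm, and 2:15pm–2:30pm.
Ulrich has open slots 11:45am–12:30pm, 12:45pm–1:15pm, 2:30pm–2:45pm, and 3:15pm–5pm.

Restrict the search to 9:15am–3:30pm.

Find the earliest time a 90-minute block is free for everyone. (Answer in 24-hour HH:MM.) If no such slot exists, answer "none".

Zheng free within 09:00–17:00: 09:30–10:30, 11:00–12:00, 14:15–16:15.
Zheng ∩ Carlos: (none).
Zheng ∩ Carlos ∩ Liang: (none).
Zheng ∩ Carlos ∩ Liang ∩ Ulrich: (none).
Restricted to 09:15–15:30: (none).
Windows ≥ 90 min: (none).

none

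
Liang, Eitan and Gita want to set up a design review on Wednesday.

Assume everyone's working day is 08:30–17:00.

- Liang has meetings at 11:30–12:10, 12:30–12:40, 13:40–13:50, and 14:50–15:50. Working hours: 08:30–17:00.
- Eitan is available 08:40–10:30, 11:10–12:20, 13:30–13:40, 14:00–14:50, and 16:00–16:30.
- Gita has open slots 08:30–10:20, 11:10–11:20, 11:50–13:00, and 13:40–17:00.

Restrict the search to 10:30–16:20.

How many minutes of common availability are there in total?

Liang free within 08:30–17:00: 08:30–11:30, 12:10–12:30, 12:40–13:40, 13:50–14:50, 15:50–17:00.
Liang ∩ Eitan: 08:40–10:30, 11:10–11:30, 12:10–12:20, 13:30–13:40, 14:00–14:50, 16:00–16:30.
Liang ∩ Eitan ∩ Gita: 08:40–10:20, 11:10–11:20, 12:10–12:20, 14:00–14:50, 16:00–16:30.
Restricted to 10:30–16:20: 11:10–11:20, 12:10–12:20, 14:00–14:50, 16:00–16:20.
Total common minutes: 10 + 10 + 50 + 20 = 90.

90 minutes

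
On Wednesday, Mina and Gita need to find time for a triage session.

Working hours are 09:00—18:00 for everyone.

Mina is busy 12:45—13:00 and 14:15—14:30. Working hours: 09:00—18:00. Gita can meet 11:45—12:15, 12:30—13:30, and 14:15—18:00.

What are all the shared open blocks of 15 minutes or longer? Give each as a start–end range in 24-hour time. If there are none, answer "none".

Mina free within 09:00–18:00: 09:00–12:45, 13:00–14:15, 14:30–18:00.
Mina ∩ Gita: 11:45–12:15, 12:30–12:45, 13:00–13:30, 14:30–18:00.
Windows ≥ 15 min: 11:45–12:15, 12:30–12:45, 13:00–13:30, 14:30–18:00.

11:45–12:15, 12:30–12:45, 13:00–13:30, 14:30–18:00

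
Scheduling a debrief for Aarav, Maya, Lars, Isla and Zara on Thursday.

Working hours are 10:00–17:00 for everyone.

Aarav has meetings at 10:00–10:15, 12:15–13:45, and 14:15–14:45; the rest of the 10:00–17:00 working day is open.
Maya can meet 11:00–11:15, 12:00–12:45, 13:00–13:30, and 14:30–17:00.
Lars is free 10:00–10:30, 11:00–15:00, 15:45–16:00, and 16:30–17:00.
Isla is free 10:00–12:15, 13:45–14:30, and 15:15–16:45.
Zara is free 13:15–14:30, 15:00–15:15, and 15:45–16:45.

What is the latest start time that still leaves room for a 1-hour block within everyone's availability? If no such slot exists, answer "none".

Aarav free within 10:00–17:00: 10:15–12:15, 13:45–14:15, 14:45–17:00.
Aarav ∩ Maya: 11:00–11:15, 12:00–12:15, 14:45–17:00.
Aarav ∩ Maya ∩ Lars: 11:00–11:15, 12:00–12:15, 14:45–15:00, 15:45–16:00, 16:30–17:00.
Aarav ∩ Maya ∩ Lars ∩ Isla: 11:00–11:15, 12:00–12:15, 15:45–16:00, 16:30–16:45.
Aarav ∩ Maya ∩ Lars ∩ Isla ∩ Zara: 15:45–16:00, 16:30–16:45.
Windows ≥ 60 min: (none).

none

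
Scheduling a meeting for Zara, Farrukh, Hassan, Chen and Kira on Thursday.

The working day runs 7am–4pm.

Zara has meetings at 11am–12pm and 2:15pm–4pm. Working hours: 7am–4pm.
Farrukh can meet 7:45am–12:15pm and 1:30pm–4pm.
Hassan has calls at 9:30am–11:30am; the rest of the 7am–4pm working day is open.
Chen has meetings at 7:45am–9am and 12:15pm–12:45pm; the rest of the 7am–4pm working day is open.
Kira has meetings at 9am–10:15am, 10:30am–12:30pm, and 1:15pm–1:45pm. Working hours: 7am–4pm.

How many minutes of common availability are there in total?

30 minutes

Zara free within 07:00–16:00: 07:00–11:00, 12:00–14:15.
Hassan free within 07:00–16:00: 07:00–09:30, 11:30–16:00.
Chen free within 07:00–16:00: 07:00–07:45, 09:00–12:15, 12:45–16:00.
Kira free within 07:00–16:00: 07:00–09:00, 10:15–10:30, 12:30–13:15, 13:45–16:00.
Zara ∩ Farrukh: 07:45–11:00, 12:00–12:15, 13:30–14:15.
Zara ∩ Farrukh ∩ Hassan: 07:45–09:30, 12:00–12:15, 13:30–14:15.
Zara ∩ Farrukh ∩ Hassan ∩ Chen: 09:00–09:30, 12:00–12:15, 13:30–14:15.
Zara ∩ Farrukh ∩ Hassan ∩ Chen ∩ Kira: 13:45–14:15.
Total common minutes: 30.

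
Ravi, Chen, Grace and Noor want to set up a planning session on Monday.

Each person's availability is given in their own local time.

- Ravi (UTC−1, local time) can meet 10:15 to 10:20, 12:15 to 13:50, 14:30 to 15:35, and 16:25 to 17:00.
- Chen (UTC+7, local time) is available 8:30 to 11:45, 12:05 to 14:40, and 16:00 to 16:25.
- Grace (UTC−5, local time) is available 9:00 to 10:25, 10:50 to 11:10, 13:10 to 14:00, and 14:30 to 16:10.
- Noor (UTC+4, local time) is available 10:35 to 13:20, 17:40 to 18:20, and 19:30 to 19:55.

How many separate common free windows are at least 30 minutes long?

0

Ravi → UTC: 11:15–11:20, 13:15–14:50, 15:30–16:35, 17:25–18:00.
Chen → UTC: 01:30–04:45, 05:05–07:40, 09:00–09:25.
Grace → UTC: 14:00–15:25, 15:50–16:10, 18:10–19:00, 19:30–21:10.
Noor → UTC: 06:35–09:20, 13:40–14:20, 15:30–15:55.
Ravi ∩ Chen: (none).
Ravi ∩ Chen ∩ Grace: (none).
Ravi ∩ Chen ∩ Grace ∩ Noor: (none).
Windows ≥ 30 min: (none).
That's 0 windows.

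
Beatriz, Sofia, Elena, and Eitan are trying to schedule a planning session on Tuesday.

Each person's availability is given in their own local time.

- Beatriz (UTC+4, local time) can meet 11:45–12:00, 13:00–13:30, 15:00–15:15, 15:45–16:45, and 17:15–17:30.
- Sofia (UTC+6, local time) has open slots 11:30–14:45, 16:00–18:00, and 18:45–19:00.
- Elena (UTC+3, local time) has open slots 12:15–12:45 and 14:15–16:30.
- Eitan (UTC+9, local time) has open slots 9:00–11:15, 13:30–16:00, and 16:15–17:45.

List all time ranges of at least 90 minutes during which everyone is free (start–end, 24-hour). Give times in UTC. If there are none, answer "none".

Beatriz → UTC: 07:45–08:00, 09:00–09:30, 11:00–11:15, 11:45–12:45, 13:15–13:30.
Sofia → UTC: 05:30–08:45, 10:00–12:00, 12:45–13:00.
Elena → UTC: 09:15–09:45, 11:15–13:30.
Eitan → UTC: 00:00–02:15, 04:30–07:00, 07:15–08:45.
Beatriz ∩ Sofia: 07:45–08:00, 11:00–11:15, 11:45–12:00.
Beatriz ∩ Sofia ∩ Elena: 11:45–12:00.
Beatriz ∩ Sofia ∩ Elena ∩ Eitan: (none).
Windows ≥ 90 min: (none).

none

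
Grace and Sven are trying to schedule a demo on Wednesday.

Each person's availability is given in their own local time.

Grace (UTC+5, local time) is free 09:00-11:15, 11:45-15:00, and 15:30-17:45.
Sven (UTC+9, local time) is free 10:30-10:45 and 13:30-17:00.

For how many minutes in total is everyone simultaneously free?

Grace → UTC: 04:00–06:15, 06:45–10:00, 10:30–12:45.
Sven → UTC: 01:30–01:45, 04:30–08:00.
Grace ∩ Sven: 04:30–06:15, 06:45–08:00.
Total common minutes: 105 + 75 = 180.

180 minutes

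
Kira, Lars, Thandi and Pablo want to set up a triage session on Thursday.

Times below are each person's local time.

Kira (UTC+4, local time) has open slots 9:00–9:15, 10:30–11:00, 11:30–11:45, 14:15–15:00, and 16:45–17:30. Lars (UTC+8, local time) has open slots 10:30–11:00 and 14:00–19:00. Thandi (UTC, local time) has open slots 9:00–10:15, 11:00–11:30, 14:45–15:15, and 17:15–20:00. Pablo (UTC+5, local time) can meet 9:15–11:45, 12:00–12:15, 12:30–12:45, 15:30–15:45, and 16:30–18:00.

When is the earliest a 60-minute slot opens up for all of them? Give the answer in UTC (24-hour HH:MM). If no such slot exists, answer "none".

none

Kira → UTC: 05:00–05:15, 06:30–07:00, 07:30–07:45, 10:15–11:00, 12:45–13:30.
Lars → UTC: 02:30–03:00, 06:00–11:00.
Thandi → UTC: 09:00–10:15, 11:00–11:30, 14:45–15:15, 17:15–20:00.
Pablo → UTC: 04:15–06:45, 07:00–07:15, 07:30–07:45, 10:30–10:45, 11:30–13:00.
Kira ∩ Lars: 06:30–07:00, 07:30–07:45, 10:15–11:00.
Kira ∩ Lars ∩ Thandi: (none).
Kira ∩ Lars ∩ Thandi ∩ Pablo: (none).
Windows ≥ 60 min: (none).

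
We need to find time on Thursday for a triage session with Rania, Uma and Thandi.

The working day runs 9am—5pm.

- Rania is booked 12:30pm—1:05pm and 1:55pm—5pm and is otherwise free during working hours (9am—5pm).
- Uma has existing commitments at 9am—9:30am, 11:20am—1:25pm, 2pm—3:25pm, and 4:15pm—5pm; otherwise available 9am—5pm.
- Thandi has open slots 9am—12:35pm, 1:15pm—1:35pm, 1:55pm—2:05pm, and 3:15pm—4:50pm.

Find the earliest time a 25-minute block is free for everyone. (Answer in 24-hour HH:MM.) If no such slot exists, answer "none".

Rania free within 09:00–17:00: 09:00–12:30, 13:05–13:55.
Uma free within 09:00–17:00: 09:30–11:20, 13:25–14:00, 15:25–16:15.
Rania ∩ Uma: 09:30–11:20, 13:25–13:55.
Rania ∩ Uma ∩ Thandi: 09:30–11:20, 13:25–13:35.
Windows ≥ 25 min: 09:30–11:20.
Earliest such window starts at 09:30.

09:30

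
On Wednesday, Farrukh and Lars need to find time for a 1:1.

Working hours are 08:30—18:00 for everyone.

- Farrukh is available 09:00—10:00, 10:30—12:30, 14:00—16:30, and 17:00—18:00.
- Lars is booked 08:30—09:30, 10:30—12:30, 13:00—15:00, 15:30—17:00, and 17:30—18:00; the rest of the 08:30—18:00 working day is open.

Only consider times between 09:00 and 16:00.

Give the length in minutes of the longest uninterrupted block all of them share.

30 minutes

Lars free within 08:30–18:00: 09:30–10:30, 12:30–13:00, 15:00–15:30, 17:00–17:30.
Farrukh ∩ Lars: 09:30–10:00, 15:00–15:30, 17:00–17:30.
Restricted to 09:00–16:00: 09:30–10:00, 15:00–15:30.
Common window lengths: 30, 30 min; longest is 30.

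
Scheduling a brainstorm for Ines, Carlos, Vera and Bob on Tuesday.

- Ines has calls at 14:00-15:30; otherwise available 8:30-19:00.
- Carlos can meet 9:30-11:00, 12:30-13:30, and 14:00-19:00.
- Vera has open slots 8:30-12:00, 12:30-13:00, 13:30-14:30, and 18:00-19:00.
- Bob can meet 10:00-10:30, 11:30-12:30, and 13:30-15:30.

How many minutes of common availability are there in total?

30 minutes

Ines free within 08:30–19:00: 08:30–14:00, 15:30–19:00.
Ines ∩ Carlos: 09:30–11:00, 12:30–13:30, 15:30–19:00.
Ines ∩ Carlos ∩ Vera: 09:30–11:00, 12:30–13:00, 18:00–19:00.
Ines ∩ Carlos ∩ Vera ∩ Bob: 10:00–10:30.
Total common minutes: 30.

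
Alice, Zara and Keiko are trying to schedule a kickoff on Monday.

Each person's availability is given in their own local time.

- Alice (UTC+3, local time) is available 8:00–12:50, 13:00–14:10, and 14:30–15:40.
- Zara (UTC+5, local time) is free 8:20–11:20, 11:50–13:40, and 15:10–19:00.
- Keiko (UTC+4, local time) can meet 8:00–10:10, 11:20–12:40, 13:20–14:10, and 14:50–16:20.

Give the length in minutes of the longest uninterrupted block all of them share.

80 minutes

Alice → UTC: 05:00–09:50, 10:00–11:10, 11:30–12:40.
Zara → UTC: 03:20–06:20, 06:50–08:40, 10:10–14:00.
Keiko → UTC: 04:00–06:10, 07:20–08:40, 09:20–10:10, 10:50–12:20.
Alice ∩ Zara: 05:00–06:20, 06:50–08:40, 10:10–11:10, 11:30–12:40.
Alice ∩ Zara ∩ Keiko: 05:00–06:10, 07:20–08:40, 10:50–11:10, 11:30–12:20.
Common window lengths: 70, 80, 20, 50 min; longest is 80.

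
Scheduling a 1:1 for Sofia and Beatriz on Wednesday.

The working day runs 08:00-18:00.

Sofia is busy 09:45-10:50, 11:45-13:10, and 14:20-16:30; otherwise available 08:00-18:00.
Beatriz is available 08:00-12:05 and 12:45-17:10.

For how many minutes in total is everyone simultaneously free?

Sofia free within 08:00–18:00: 08:00–09:45, 10:50–11:45, 13:10–14:20, 16:30–18:00.
Sofia ∩ Beatriz: 08:00–09:45, 10:50–11:45, 13:10–14:20, 16:30–17:10.
Total common minutes: 105 + 55 + 70 + 40 = 270.

270 minutes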